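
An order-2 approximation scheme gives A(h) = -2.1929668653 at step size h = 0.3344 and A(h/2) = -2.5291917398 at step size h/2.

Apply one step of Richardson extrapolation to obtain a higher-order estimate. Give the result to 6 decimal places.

Error is O(h^2); halving h shrinks it by 2^2 = 4.
Top: 4(-2.5291917398) − (-2.1929668653) = -7.9238000939
Divide by 2^2 − 1 = 3.
Extrapolated: (-7.9238000939) / 3 = -2.6412666980
Gap between inputs: 3.362e-01; correction applied: −0.1120749582.

-2.641267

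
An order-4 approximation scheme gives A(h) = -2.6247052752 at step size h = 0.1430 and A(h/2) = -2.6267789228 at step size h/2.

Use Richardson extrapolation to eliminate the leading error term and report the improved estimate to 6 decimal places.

r = 4, so 2^r = 16.
Weighted: (-42.0284627648) − (-2.6247052752) = -39.4037574896
Divide by 2^4 − 1 = 15.
Result: -2.6269171660
Gap between inputs: 2.074e-03; correction applied: −0.0001382432.

-2.626917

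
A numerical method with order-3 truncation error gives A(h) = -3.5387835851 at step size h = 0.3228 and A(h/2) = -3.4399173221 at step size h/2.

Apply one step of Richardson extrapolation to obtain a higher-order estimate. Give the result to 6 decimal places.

r = 3, so 2^r = 8.
Difference of the inputs: -3.4399173221 − (-3.5387835851) = 0.0988662630
Divide by 2^3 − 1 = 7: 0.0988662630/7 = 0.0141237519
R = -3.4399173221 + 0.0141237519 = -3.4257935702
Shift from A(h/2): +0.0141237519.

-3.425794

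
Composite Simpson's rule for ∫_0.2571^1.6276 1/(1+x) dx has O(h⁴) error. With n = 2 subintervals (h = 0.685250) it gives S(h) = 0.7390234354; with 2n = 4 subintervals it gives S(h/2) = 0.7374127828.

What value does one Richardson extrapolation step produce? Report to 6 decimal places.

0.737305

Order 4 gives 2^r = 16 and 2^r − 1 = 15.
Top: 16(0.7374127828) − (0.7390234354) = 11.0595810894
Divide by 2^4 − 1 = 15.
(16×0.7374127828 − 0.7390234354)/(16 − 1) = 0.7373054060
Correction |R − A(h/2)| = 1.074e-04; gap |A(h/2) − A(h)| = 1.611e-03.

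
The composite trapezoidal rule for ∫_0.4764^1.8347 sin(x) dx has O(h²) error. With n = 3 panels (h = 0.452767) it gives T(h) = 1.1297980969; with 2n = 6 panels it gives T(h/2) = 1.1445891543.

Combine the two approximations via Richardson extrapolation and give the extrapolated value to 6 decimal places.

1.149520

Order 2 gives 2^r = 4 and 2^r − 1 = 3.
4*1.1445891543 − 1.1297980969 = 3.4485585203
Extrapolated: 3.4485585203 / 3 = 1.1495195068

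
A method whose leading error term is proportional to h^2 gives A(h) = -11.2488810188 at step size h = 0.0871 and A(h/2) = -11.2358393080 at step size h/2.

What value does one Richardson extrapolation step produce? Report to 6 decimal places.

Method order is 2; weight 2^2 = 4.
2^2·A(h/2) = -44.9433572320; minus A(h) gives -33.6944762132.
Extrapolated: (-33.6944762132) / 3 = -11.2314920711
Gap between inputs: 1.304e-02; correction applied: +0.0043472369.

-11.231492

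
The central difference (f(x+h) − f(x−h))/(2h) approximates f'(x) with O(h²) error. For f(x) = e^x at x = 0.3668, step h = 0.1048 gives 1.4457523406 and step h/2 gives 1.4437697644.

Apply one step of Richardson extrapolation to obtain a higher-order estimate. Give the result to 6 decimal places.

r = 2, so 2^r = 4.
4·1.4437697644 = 5.7750790576; subtract 1.4457523406 → 4.3293267170
Denominator 4 − 1 = 3.
So the Richardson estimate is 1.4431089057.

1.443109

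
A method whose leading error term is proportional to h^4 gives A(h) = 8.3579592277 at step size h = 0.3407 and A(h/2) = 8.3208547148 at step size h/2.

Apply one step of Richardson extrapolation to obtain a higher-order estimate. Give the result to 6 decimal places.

8.318381

The method has order 4: 2^4 = 16.
Weighted: 133.1336754368 − 8.3579592277 = 124.7757162091
R = 124.7757162091/15 = 8.3183810806
Gap between inputs: 3.710e-02; correction applied: −0.0024736342.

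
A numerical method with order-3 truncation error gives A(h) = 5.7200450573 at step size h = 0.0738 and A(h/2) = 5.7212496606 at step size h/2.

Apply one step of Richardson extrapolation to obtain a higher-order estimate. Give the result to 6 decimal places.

r = 3: numerator weight 8, denominator 7.
Numerator 8·A(h/2) − A(h) = 8·5.7212496606 − 5.7200450573 = 40.0499522275
Divide by 2^3 − 1 = 7.
40.0499522275 ÷ 7 = 5.7214217468
Correction |R − A(h/2)| = 1.721e-04; gap |A(h/2) − A(h)| = 1.205e-03.

5.721422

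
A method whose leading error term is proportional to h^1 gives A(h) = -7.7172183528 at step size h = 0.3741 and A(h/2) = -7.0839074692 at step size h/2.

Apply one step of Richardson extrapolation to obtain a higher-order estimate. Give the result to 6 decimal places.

Order 1 gives 2^r = 2 and 2^r − 1 = 1.
2 × (-7.0839074692) − (-7.7172183528) = -6.4505965856
Denominator 2 − 1 = 1.
Result: -6.4505965856

-6.450597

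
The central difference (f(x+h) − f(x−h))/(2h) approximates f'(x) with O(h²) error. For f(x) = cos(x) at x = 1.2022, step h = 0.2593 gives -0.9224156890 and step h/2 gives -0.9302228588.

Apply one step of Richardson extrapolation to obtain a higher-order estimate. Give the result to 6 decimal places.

-0.932825

The method has order 2: 2^2 = 4.
Numerator 4×A(h/2) − A(h) = 4×(-0.9302228588) − (-0.9224156890) = -2.7984757462
Denominator 4 − 1 = 3.
Extrapolated: (-2.7984757462) / 3 = -0.9328252487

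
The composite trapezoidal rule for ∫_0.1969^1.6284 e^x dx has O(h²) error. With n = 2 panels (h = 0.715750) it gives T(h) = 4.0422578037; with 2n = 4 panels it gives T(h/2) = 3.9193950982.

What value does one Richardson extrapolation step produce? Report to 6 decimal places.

With r = 2 the leading error scales as h^2, so the weight is 2^2 = 4.
2^2 × A(h/2) = 15.6775803928; minus A(h) gives 11.6353225891.
Divide by 2^2 − 1 = 3.
Result: 3.8784408630

3.878441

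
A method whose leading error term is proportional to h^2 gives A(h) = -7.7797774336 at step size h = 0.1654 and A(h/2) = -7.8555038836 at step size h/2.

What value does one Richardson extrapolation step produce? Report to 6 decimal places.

r = 2: numerator weight 4, denominator 3.
Weighted: (-31.4220155344) − (-7.7797774336) = -23.6422381008
R = (-23.6422381008)/3 = -7.8807460336

-7.880746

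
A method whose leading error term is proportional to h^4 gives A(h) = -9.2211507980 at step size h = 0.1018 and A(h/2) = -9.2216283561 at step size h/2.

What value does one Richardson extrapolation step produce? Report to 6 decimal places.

-9.221660

With r = 4 the leading error scales as h^4, so the weight is 2^4 = 16.
2^4*A(h/2) = -147.5460536976; minus A(h) gives -138.3249028996.
R = (-138.3249028996)/15 = -9.2216601933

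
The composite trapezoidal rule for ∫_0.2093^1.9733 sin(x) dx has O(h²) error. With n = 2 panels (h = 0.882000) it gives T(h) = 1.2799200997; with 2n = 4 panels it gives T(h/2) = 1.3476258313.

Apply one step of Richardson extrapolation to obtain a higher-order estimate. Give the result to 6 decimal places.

Method order is 2; weight 2^2 = 4.
2^2*A(h/2) = 5.3905033252; minus A(h) gives 4.1105832255.
Denominator 4 − 1 = 3.
(4*1.3476258313 − 1.2799200997)/(4 − 1) = 1.3701944085

1.370194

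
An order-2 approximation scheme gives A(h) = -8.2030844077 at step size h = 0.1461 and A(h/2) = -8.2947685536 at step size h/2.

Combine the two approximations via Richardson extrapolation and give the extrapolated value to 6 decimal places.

Leading term ∝ h^2; use weight 4 = 2^2.
Weighted: (-33.1790742144) − (-8.2030844077) = -24.9759898067
Extrapolated: (-24.9759898067) / 3 = -8.3253299356
Gap between inputs: 9.168e-02; correction applied: −0.0305613820.

-8.325330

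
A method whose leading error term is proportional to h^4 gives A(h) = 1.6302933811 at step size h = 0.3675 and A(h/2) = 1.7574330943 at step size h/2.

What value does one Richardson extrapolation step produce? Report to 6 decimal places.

r = 4: numerator weight 16, denominator 15.
16 × 1.7574330943 = 28.1189295088; 28.1189295088 − 1.6302933811 = 26.4886361277
Denominator 16 − 1 = 15.
R = 26.4886361277/15 = 1.7659090752
Gap between inputs: 1.271e-01; correction applied: +0.0084759809.

1.765909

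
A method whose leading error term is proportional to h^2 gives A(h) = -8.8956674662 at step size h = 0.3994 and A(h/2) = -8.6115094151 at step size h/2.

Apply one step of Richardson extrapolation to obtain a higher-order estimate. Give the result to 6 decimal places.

-8.516790

The method has order 2: 2^2 = 4.
4·(-8.6115094151) = -34.4460376604; (-34.4460376604) − (-8.8956674662) = -25.5503701942
(4·(-8.6115094151) − (-8.8956674662))/(4 − 1) = -8.5167900647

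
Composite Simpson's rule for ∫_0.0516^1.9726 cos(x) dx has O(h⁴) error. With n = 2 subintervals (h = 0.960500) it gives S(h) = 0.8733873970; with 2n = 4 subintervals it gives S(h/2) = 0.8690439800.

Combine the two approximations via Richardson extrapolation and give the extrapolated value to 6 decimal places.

Leading term ∝ h^4; use weight 16 = 2^4.
Numerator 16 × A(h/2) − A(h) = 16 × 0.8690439800 − 0.8733873970 = 13.0313162830
Denominator 16 − 1 = 15.
(16 × 0.8690439800 − 0.8733873970)/(16 − 1) = 0.8687544189

0.868754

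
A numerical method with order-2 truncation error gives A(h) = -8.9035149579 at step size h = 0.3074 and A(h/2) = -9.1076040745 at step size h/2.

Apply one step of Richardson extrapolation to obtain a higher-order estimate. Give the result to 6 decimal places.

-9.175634

Method order is 2; weight 2^2 = 4.
2^2·A(h/2) = -36.4304162980; minus A(h) gives -27.5269013401.
(-27.5269013401) ÷ 3 = -9.1756337800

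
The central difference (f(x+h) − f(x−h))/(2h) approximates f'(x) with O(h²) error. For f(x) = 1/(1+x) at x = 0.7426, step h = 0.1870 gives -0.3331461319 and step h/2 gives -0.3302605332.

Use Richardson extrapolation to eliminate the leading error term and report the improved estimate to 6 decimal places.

Method order is 2; weight 2^2 = 4.
2^2*A(h/2) = -1.3210421328; minus A(h) gives -0.9878960009.
Denominator 4 − 1 = 3.
R = (-0.9878960009)/3 = -0.3292986670

-0.329299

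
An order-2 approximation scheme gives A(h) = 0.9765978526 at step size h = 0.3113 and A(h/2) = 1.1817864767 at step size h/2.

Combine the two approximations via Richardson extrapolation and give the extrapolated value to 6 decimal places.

1.250183

Error is O(h^2); halving h shrinks it by 2^2 = 4.
4·1.1817864767 = 4.7271459068; subtract 0.9765978526 → 3.7505480542
(4·1.1817864767 − 0.9765978526)/(4 − 1) = 1.2501826847
Shift from A(h/2): +0.0683962080.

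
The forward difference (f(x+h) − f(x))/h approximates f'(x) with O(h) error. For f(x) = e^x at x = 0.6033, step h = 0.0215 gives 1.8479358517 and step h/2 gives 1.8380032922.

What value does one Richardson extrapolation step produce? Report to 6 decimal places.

1.828071

Error is O(h^1); halving h shrinks it by 2^1 = 2.
2 × 1.8380032922 = 3.6760065844; subtract 1.8479358517 → 1.8280707327
Divide by 2^1 − 1 = 1.
So the Richardson estimate is 1.8280707327.
Gap between inputs: 9.933e-03; correction applied: −0.0099325595.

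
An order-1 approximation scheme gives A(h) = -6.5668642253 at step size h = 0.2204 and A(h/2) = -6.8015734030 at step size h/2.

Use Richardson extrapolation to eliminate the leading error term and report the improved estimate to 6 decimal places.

The method has order 1: 2^1 = 2.
Top: 2(-6.8015734030) − (-6.5668642253) = -7.0362825807
(-7.0362825807) ÷ 1 = -7.0362825807

-7.036283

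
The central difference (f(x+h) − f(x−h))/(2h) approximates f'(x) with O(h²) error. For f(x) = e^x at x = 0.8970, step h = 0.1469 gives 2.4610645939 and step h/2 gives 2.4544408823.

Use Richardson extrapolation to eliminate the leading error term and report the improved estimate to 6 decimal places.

2.452233

With r = 2 the leading error scales as h^2, so the weight is 2^2 = 4.
4 × 2.4544408823 = 9.8177635292; subtract 2.4610645939 → 7.3566989353
Denominator 4 − 1 = 3.
R = 7.3566989353/3 = 2.4522329784
Correction |R − A(h/2)| = 2.208e-03; gap |A(h/2) − A(h)| = 6.624e-03.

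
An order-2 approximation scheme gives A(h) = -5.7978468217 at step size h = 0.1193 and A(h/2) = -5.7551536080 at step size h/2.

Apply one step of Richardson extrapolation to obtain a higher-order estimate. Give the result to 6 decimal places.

Order 2 gives 2^r = 4 and 2^r − 1 = 3.
4×(-5.7551536080) − (-5.7978468217) = -17.2227676103
(-17.2227676103) ÷ 3 = -5.7409225368

-5.740923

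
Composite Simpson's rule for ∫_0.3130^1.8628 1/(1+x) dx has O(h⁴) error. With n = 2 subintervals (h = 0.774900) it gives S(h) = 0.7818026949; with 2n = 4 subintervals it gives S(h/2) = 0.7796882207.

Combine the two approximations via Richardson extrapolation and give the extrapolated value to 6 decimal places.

0.779547

The method has order 4: 2^4 = 16.
Top: 16(0.7796882207) − (0.7818026949) = 11.6932088363
Extrapolated: 11.6932088363 / 15 = 0.7795472558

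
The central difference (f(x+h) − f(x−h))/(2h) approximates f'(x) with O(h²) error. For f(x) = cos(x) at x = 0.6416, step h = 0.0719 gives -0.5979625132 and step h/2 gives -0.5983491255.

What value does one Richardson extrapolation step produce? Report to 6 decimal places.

-0.598478

r = 2: numerator weight 4, denominator 3.
Top: 4(-0.5983491255) − (-0.5979625132) = -1.7954339888
(-1.7954339888) ÷ 3 = -0.5984779963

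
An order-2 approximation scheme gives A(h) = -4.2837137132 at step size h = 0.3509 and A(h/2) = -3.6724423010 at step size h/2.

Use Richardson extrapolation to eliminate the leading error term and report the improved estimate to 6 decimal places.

-3.468685

Order 2 gives 2^r = 4 and 2^r − 1 = 3.
Numerator 4·A(h/2) − A(h) = 4·(-3.6724423010) − (-4.2837137132) = -10.4060554908
Denominator 4 − 1 = 3.
Result: -3.4686851636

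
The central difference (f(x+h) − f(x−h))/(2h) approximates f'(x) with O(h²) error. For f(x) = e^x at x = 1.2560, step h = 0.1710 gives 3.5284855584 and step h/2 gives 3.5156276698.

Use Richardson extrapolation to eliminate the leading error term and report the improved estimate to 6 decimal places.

Leading term ∝ h^2; use weight 4 = 2^2.
4·3.5156276698 = 14.0625106792; subtract 3.5284855584 → 10.5340251208
Denominator 4 − 1 = 3.
So the Richardson estimate is 3.5113417069.

3.511342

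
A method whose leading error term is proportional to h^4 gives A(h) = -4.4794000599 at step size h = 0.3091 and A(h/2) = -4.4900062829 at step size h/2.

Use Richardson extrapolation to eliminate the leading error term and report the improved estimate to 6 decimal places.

-4.490713

With r = 4 the leading error scales as h^4, so the weight is 2^4 = 16.
2^4 × A(h/2) = -71.8401005264; minus A(h) gives -67.3607004665.
Denominator 16 − 1 = 15.
(16 × (-4.4900062829) − (-4.4794000599))/(16 − 1) = -4.4907133644
Shift from A(h/2): −0.0007070815.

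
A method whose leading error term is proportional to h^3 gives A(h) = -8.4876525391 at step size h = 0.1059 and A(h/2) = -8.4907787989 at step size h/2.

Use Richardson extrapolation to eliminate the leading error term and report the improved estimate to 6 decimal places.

With r = 3 the leading error scales as h^3, so the weight is 2^3 = 8.
8 × (-8.4907787989) = -67.9262303912; (-67.9262303912) − (-8.4876525391) = -59.4385778521
Extrapolated: (-59.4385778521) / 7 = -8.4912254074
Shift from A(h/2): −0.0004466085.

-8.491225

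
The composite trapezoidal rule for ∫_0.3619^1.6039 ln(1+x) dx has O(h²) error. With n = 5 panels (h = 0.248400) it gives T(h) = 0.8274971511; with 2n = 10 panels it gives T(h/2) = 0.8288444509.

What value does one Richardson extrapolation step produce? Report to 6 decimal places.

0.829294

Leading term ∝ h^2; use weight 4 = 2^2.
Difference of the inputs: 0.8288444509 − 0.8274971511 = 0.0013472998
Divide by 2^2 − 1 = 3: 0.0013472998/3 = 0.0004490999
R = 0.8288444509 + 0.0004490999 = 0.8292935508
Correction |R − A(h/2)| = 4.491e-04; gap |A(h/2) − A(h)| = 1.347e-03.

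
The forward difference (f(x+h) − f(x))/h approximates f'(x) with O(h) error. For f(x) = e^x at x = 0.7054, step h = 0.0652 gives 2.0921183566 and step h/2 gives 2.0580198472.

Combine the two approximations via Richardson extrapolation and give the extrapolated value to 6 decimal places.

2.023921

With r = 1 the leading error scales as h^1, so the weight is 2^1 = 2.
2*2.0580198472 − 2.0921183566 = 2.0239213378
Extrapolated: 2.0239213378 / 1 = 2.0239213378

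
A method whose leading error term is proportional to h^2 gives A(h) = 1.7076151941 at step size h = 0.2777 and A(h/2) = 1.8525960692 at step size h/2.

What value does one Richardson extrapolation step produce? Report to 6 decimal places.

1.900923

Leading term ∝ h^2; use weight 4 = 2^2.
2^2·A(h/2) = 7.4103842768; minus A(h) gives 5.7027690827.
Extrapolated: 5.7027690827 / 3 = 1.9009230276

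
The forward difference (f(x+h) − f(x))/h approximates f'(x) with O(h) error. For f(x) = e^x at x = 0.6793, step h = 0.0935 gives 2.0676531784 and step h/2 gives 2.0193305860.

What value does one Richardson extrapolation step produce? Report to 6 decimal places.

1.971008

Leading term ∝ h^1; use weight 2 = 2^1.
2 × 2.0193305860 − 2.0676531784 = 1.9710079936
Denominator 2 − 1 = 1.
R = 1.9710079936/1 = 1.9710079936
Gap between inputs: 4.832e-02; correction applied: −0.0483225924.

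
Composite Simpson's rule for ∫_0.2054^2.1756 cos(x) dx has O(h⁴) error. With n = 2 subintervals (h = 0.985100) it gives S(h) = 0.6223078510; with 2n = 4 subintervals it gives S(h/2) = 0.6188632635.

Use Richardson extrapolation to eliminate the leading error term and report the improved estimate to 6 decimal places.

r = 4, so 2^r = 16.
A(h/2) − A(h) = 0.6188632635 − 0.6223078510 = -0.0034445875
Correction (A(h/2) − A(h))/(16 − 1) = (-0.0034445875)/15 = -0.0002296392
R = 0.6188632635 − 0.0002296392 = 0.6186336243
Gap between inputs: 3.445e-03; correction applied: −0.0002296392.

0.618634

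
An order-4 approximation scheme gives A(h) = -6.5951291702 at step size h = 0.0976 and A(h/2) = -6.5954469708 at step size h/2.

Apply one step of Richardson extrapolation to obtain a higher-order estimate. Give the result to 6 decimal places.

Order 4 gives 2^r = 16 and 2^r − 1 = 15.
A(h/2) − A(h) = -6.5954469708 − (-6.5951291702) = -0.0003178006
Divide by 2^4 − 1 = 15: (-0.0003178006)/15 = -0.0000211867
R = A(h/2) + (A(h/2) − A(h))/15 = -6.5954469708 − 0.0000211867 = -6.5954681575
Correction |R − A(h/2)| = 2.119e-05; gap |A(h/2) − A(h)| = 3.178e-04.

-6.595468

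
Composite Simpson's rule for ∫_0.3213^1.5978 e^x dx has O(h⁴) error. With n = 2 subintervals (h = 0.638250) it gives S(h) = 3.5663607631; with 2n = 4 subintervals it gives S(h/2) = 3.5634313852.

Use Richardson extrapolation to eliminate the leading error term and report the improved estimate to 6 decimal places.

Error is O(h^4); halving h shrinks it by 2^4 = 16.
Numerator 16·A(h/2) − A(h) = 16·3.5634313852 − 3.5663607631 = 53.4485414001
(16·3.5634313852 − 3.5663607631)/(16 − 1) = 3.5632360933

3.563236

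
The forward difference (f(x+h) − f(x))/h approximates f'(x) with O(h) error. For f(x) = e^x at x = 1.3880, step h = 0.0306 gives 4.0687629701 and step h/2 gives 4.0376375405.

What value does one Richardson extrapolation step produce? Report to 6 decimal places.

4.006512

Method order is 1; weight 2^1 = 2.
Top: 2(4.0376375405) − (4.0687629701) = 4.0065121109
Divide by 2^1 − 1 = 1.
Result: 4.0065121109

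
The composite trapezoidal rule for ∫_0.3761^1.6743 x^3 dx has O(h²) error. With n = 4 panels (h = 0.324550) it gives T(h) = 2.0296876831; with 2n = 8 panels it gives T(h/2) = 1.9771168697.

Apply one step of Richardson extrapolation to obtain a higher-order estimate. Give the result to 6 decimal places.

1.959593

r = 2, so 2^r = 4.
A(h/2) − A(h) = 1.9771168697 − 2.0296876831 = -0.0525708134
Divide by 2^2 − 1 = 3: (-0.0525708134)/3 = -0.0175236045
R = 1.9771168697 − 0.0175236045 = 1.9595932652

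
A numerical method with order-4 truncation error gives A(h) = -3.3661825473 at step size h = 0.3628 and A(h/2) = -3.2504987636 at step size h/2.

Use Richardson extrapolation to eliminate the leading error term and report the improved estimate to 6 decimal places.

-3.242787

Error is O(h^4); halving h shrinks it by 2^4 = 16.
Top: 16(-3.2504987636) − (-3.3661825473) = -48.6417976703
Denominator 16 − 1 = 15.
R = (-48.6417976703)/15 = -3.2427865114
Gap between inputs: 1.157e-01; correction applied: +0.0077122522.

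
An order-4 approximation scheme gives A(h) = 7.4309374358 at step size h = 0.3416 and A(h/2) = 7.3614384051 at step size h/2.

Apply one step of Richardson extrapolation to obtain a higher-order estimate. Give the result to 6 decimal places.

7.356805

With r = 4 the leading error scales as h^4, so the weight is 2^4 = 16.
16*7.3614384051 = 117.7830144816; 117.7830144816 − 7.4309374358 = 110.3520770458
R = 110.3520770458/15 = 7.3568051364
Gap between inputs: 6.950e-02; correction applied: −0.0046332687.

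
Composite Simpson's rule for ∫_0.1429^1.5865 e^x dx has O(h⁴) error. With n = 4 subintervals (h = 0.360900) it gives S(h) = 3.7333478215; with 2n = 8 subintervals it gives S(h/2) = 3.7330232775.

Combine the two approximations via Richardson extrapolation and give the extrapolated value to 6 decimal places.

3.733002

Order 4 gives 2^r = 16 and 2^r − 1 = 15.
Weighted: 59.7283724400 − 3.7333478215 = 55.9950246185
Denominator 16 − 1 = 15.
So the Richardson estimate is 3.7330016412.
Gap between inputs: 3.245e-04; correction applied: −0.0000216363.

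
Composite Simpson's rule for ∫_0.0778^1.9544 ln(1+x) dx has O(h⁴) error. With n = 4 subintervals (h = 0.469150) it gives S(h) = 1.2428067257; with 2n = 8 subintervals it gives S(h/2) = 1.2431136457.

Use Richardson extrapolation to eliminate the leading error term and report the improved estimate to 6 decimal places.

1.243134

Leading term ∝ h^4; use weight 16 = 2^4.
16·1.2431136457 − 1.2428067257 = 18.6470116055
Denominator 16 − 1 = 15.
Result: 1.2431341070
Gap between inputs: 3.069e-04; correction applied: +0.0000204613.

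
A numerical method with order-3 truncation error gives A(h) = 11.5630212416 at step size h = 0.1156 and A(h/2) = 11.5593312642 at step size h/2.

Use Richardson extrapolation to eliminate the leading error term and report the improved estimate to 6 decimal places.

r = 3: numerator weight 8, denominator 7.
Weighted: 92.4746501136 − 11.5630212416 = 80.9116288720
Extrapolated: 80.9116288720 / 7 = 11.5588041246

11.558804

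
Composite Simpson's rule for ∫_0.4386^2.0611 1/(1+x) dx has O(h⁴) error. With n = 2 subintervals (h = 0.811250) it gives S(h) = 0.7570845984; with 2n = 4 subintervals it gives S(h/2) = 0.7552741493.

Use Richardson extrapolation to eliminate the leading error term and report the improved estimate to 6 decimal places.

0.755153

Leading term ∝ h^4; use weight 16 = 2^4.
Numerator 16×A(h/2) − A(h) = 16×0.7552741493 − 0.7570845984 = 11.3273017904
Denominator 16 − 1 = 15.
Extrapolated: 11.3273017904 / 15 = 0.7551534527
Shift from A(h/2): −0.0001206966.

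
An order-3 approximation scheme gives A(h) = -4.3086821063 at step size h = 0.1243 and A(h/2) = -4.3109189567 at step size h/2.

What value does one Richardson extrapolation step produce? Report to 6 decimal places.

-4.311239

The method has order 3: 2^3 = 8.
2^3*A(h/2) = -34.4873516536; minus A(h) gives -30.1786695473.
Denominator 8 − 1 = 7.
Result: -4.3112385068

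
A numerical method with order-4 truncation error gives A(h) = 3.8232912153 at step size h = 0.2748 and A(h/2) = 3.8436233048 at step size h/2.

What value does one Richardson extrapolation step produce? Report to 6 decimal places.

3.844979

Leading term ∝ h^4; use weight 16 = 2^4.
16 × 3.8436233048 = 61.4979728768; subtract 3.8232912153 → 57.6746816615
57.6746816615 ÷ 15 = 3.8449787774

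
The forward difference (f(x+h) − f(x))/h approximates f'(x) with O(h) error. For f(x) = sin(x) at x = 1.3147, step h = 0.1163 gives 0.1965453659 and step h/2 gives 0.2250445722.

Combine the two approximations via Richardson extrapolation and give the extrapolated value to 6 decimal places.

Leading term ∝ h^1; use weight 2 = 2^1.
2×0.2250445722 = 0.4500891444; 0.4500891444 − 0.1965453659 = 0.2535437785
Extrapolated: 0.2535437785 / 1 = 0.2535437785
Gap between inputs: 2.850e-02; correction applied: +0.0284992063.

0.253544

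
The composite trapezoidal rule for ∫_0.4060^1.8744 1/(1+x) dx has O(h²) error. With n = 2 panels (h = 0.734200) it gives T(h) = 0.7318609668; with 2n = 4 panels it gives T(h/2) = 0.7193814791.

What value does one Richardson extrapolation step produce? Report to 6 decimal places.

r = 2: numerator weight 4, denominator 3.
4*0.7193814791 = 2.8775259164; subtract 0.7318609668 → 2.1456649496
Denominator 4 − 1 = 3.
So the Richardson estimate is 0.7152216499.

0.715222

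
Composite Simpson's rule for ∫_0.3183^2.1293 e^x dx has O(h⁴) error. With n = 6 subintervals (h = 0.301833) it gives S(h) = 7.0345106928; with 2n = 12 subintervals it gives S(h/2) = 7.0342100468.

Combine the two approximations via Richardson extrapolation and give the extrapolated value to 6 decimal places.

7.034190

The method has order 4: 2^4 = 16.
16 × 7.0342100468 = 112.5473607488; 112.5473607488 − 7.0345106928 = 105.5128500560
105.5128500560 ÷ 15 = 7.0341900037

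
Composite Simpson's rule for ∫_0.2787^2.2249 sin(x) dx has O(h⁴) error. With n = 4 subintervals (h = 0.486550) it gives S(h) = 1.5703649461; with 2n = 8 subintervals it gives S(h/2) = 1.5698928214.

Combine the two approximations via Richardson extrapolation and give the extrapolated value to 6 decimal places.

r = 4: numerator weight 16, denominator 15.
Weighted: 25.1182851424 − 1.5703649461 = 23.5479201963
Denominator 16 − 1 = 15.
(16*1.5698928214 − 1.5703649461)/(16 − 1) = 1.5698613464
Shift from A(h/2): −0.0000314750.

1.569861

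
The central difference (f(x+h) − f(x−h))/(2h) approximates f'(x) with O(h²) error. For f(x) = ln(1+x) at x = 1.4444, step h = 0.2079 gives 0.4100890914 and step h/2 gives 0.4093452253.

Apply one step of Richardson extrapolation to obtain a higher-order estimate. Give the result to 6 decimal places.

Error is O(h^2); halving h shrinks it by 2^2 = 4.
Top: 4(0.4093452253) − (0.4100890914) = 1.2272918098
R = 1.2272918098/3 = 0.4090972699

0.409097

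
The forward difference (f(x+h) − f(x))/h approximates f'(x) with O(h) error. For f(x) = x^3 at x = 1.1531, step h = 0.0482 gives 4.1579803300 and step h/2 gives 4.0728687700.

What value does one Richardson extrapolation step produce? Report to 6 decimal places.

3.987757

r = 1: numerator weight 2, denominator 1.
2^1×A(h/2) = 8.1457375400; minus A(h) gives 3.9877572100.
Divide by 2^1 − 1 = 1.
Extrapolated: 3.9877572100 / 1 = 3.9877572100
Shift from A(h/2): −0.0851115600.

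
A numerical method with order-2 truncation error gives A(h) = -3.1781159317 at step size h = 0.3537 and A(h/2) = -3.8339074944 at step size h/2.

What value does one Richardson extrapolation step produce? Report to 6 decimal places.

The method has order 2: 2^2 = 4.
Numerator 4*A(h/2) − A(h) = 4*(-3.8339074944) − (-3.1781159317) = -12.1575140459
Extrapolated: (-12.1575140459) / 3 = -4.0525046820

-4.052505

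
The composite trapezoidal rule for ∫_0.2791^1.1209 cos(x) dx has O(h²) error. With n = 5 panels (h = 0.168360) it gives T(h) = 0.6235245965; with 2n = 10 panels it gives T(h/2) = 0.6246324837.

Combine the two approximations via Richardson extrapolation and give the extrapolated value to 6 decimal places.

r = 2, so 2^r = 4.
Weighted: 2.4985299348 − 0.6235245965 = 1.8750053383
Divide by 2^2 − 1 = 3.
Extrapolated: 1.8750053383 / 3 = 0.6250017794
Gap between inputs: 1.108e-03; correction applied: +0.0003692957.

0.625002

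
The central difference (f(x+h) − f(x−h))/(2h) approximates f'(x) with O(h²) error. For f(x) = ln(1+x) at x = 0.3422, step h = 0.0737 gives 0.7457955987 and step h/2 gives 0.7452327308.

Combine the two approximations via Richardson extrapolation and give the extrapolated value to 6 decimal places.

0.745045

Error is O(h^2); halving h shrinks it by 2^2 = 4.
4·0.7452327308 − 0.7457955987 = 2.2351353245
Divide by 2^2 − 1 = 3.
(4·0.7452327308 − 0.7457955987)/(4 − 1) = 0.7450451082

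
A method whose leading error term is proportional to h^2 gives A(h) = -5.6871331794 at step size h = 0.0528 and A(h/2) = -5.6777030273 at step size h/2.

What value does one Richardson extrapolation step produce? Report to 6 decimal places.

Order 2 gives 2^r = 4 and 2^r − 1 = 3.
Numerator 4·A(h/2) − A(h) = 4·(-5.6777030273) − (-5.6871331794) = -17.0236789298
Divide by 2^2 − 1 = 3.
(-17.0236789298) ÷ 3 = -5.6745596433

-5.674560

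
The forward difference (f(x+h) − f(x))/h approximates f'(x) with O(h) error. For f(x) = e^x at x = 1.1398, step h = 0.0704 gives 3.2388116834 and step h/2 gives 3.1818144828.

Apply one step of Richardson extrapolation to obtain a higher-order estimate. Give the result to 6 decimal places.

3.124817

Method order is 1; weight 2^1 = 2.
Numerator 2 × A(h/2) − A(h) = 2 × 3.1818144828 − 3.2388116834 = 3.1248172822
Divide by 2^1 − 1 = 1.
So the Richardson estimate is 3.1248172822.
Correction |R − A(h/2)| = 5.700e-02; gap |A(h/2) − A(h)| = 5.700e-02.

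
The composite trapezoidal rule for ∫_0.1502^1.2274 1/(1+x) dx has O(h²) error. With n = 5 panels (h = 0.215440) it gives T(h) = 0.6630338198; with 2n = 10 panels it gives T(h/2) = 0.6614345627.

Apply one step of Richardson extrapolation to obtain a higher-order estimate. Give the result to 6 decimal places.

Order 2 gives 2^r = 4 and 2^r − 1 = 3.
Numerator 4 × A(h/2) − A(h) = 4 × 0.6614345627 − 0.6630338198 = 1.9827044310
(4 × 0.6614345627 − 0.6630338198)/(4 − 1) = 0.6609014770

0.660901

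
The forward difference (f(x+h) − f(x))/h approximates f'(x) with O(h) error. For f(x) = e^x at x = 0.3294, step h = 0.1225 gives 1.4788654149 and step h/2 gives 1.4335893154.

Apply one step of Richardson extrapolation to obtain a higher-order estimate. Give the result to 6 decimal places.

1.388313

With r = 1 the leading error scales as h^1, so the weight is 2^1 = 2.
2 × 1.4335893154 = 2.8671786308; 2.8671786308 − 1.4788654149 = 1.3883132159
Denominator 2 − 1 = 1.
So the Richardson estimate is 1.3883132159.
Correction |R − A(h/2)| = 4.528e-02; gap |A(h/2) − A(h)| = 4.528e-02.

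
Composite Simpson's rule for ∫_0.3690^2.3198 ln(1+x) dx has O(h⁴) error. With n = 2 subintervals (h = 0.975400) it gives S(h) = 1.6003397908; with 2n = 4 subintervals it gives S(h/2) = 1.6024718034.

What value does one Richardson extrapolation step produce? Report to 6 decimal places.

r = 4, so 2^r = 16.
2^4·A(h/2) = 25.6395488544; minus A(h) gives 24.0392090636.
R = 24.0392090636/15 = 1.6026139376
Correction |R − A(h/2)| = 1.421e-04; gap |A(h/2) − A(h)| = 2.132e-03.

1.602614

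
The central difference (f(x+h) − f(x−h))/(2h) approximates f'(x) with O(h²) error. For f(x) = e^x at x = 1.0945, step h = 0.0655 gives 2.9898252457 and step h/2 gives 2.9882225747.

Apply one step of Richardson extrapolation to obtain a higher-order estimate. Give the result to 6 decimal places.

2.987688

With r = 2 the leading error scales as h^2, so the weight is 2^2 = 4.
Numerator 4·A(h/2) − A(h) = 4·2.9882225747 − 2.9898252457 = 8.9630650531
R = 8.9630650531/3 = 2.9876883510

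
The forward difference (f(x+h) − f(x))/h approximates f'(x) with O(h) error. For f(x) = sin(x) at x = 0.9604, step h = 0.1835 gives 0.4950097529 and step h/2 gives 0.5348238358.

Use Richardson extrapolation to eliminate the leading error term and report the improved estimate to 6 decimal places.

0.574638

r = 1: numerator weight 2, denominator 1.
2^1 × A(h/2) = 1.0696476716; minus A(h) gives 0.5746379187.
0.5746379187 ÷ 1 = 0.5746379187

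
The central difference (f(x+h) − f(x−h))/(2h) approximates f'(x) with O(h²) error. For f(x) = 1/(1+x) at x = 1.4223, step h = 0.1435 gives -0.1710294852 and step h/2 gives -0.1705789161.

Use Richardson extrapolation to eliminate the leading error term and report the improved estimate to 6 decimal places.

With r = 2 the leading error scales as h^2, so the weight is 2^2 = 4.
2^2 × A(h/2) = -0.6823156644; minus A(h) gives -0.5112861792.
R = (-0.5112861792)/3 = -0.1704287264

-0.170429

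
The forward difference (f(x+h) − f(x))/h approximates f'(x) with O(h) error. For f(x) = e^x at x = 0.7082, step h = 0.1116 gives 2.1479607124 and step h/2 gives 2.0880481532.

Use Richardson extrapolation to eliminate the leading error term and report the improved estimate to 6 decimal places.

r = 1: numerator weight 2, denominator 1.
2^1*A(h/2) = 4.1760963064; minus A(h) gives 2.0281355940.
Divide by 2^1 − 1 = 1.
Extrapolated: 2.0281355940 / 1 = 2.0281355940

2.028136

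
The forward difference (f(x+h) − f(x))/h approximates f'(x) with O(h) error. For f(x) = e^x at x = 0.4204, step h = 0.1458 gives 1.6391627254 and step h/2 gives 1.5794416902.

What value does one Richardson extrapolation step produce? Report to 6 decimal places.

1.519721

r = 1, so 2^r = 2.
Weighted: 3.1588833804 − 1.6391627254 = 1.5197206550
R = 1.5197206550/1 = 1.5197206550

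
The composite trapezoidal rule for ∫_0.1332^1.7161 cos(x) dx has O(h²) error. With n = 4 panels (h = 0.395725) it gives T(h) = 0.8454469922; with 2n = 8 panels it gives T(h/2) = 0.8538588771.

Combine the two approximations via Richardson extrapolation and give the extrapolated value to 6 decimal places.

Error is O(h^2); halving h shrinks it by 2^2 = 4.
Numerator 4 × A(h/2) − A(h) = 4 × 0.8538588771 − 0.8454469922 = 2.5699885162
(4 × 0.8538588771 − 0.8454469922)/(4 − 1) = 0.8566628387
Correction |R − A(h/2)| = 2.804e-03; gap |A(h/2) − A(h)| = 8.412e-03.

0.856663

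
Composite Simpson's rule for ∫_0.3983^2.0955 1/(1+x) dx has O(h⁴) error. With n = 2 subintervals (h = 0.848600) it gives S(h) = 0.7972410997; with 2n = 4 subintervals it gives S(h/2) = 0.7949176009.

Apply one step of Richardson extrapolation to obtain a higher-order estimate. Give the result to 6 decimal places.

0.794763

The method has order 4: 2^4 = 16.
2^4·A(h/2) = 12.7186816144; minus A(h) gives 11.9214405147.
Divide by 2^4 − 1 = 15.
Extrapolated: 11.9214405147 / 15 = 0.7947627010
Correction |R − A(h/2)| = 1.549e-04; gap |A(h/2) − A(h)| = 2.323e-03.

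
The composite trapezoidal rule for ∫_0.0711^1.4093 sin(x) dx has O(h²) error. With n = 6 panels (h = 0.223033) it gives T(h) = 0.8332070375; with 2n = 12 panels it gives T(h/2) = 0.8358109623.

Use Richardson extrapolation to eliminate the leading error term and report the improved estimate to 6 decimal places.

0.836679

The method has order 2: 2^2 = 4.
Numerator 4·A(h/2) − A(h) = 4·0.8358109623 − 0.8332070375 = 2.5100368117
Divide by 2^2 − 1 = 3.
2.5100368117 ÷ 3 = 0.8366789372
Shift from A(h/2): +0.0008679749.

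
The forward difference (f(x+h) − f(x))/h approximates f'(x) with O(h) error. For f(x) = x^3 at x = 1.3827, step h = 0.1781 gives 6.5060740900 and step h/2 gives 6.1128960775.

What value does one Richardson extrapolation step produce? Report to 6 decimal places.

Error is O(h^1); halving h shrinks it by 2^1 = 2.
Weighted: 12.2257921550 − 6.5060740900 = 5.7197180650
Extrapolated: 5.7197180650 / 1 = 5.7197180650
Shift from A(h/2): −0.3931780125.

5.719718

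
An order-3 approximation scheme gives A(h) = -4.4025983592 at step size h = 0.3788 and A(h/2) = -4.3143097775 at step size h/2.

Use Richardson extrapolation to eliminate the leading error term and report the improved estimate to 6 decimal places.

-4.301697

r = 3, so 2^r = 8.
Numerator 8 × A(h/2) − A(h) = 8 × (-4.3143097775) − (-4.4025983592) = -30.1118798608
Divide by 2^3 − 1 = 7.
Extrapolated: (-30.1118798608) / 7 = -4.3016971230
Shift from A(h/2): +0.0126126545.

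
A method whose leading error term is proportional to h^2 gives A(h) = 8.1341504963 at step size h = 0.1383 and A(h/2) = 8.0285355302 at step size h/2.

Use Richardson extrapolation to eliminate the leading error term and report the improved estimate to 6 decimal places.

Error is O(h^2); halving h shrinks it by 2^2 = 4.
A(h/2) − A(h) = 8.0285355302 − 8.1341504963 = -0.1056149661
Correction (A(h/2) − A(h))/(4 − 1) = (-0.1056149661)/3 = -0.0352049887
R = 8.0285355302 − 0.0352049887 = 7.9933305415

7.993331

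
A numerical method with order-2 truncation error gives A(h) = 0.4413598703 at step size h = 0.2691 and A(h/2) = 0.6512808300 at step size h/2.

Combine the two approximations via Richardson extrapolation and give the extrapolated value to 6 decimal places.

0.721254

Method order is 2; weight 2^2 = 4.
Top: 4(0.6512808300) − (0.4413598703) = 2.1637634497
R = 2.1637634497/3 = 0.7212544832
Shift from A(h/2): +0.0699736532.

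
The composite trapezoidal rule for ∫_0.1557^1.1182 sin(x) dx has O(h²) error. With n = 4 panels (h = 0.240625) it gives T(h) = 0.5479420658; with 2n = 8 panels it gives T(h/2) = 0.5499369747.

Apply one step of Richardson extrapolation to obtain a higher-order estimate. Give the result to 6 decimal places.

With r = 2 the leading error scales as h^2, so the weight is 2^2 = 4.
4 × 0.5499369747 − 0.5479420658 = 1.6518058330
Divide by 2^2 − 1 = 3.
R = 1.6518058330/3 = 0.5506019443
Shift from A(h/2): +0.0006649696.

0.550602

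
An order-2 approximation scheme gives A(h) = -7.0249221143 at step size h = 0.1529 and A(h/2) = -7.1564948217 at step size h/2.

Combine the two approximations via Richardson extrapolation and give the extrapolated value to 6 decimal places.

-7.200352

Error is O(h^2); halving h shrinks it by 2^2 = 4.
2^2×A(h/2) = -28.6259792868; minus A(h) gives -21.6010571725.
Divide by 2^2 − 1 = 3.
(-21.6010571725) ÷ 3 = -7.2003523908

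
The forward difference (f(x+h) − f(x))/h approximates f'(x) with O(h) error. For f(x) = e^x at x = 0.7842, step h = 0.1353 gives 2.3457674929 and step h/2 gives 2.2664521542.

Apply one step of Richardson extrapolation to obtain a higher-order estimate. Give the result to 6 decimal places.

2.187137

Leading term ∝ h^1; use weight 2 = 2^1.
Weighted: 4.5329043084 − 2.3457674929 = 2.1871368155
(2*2.2664521542 − 2.3457674929)/(2 − 1) = 2.1871368155
Correction |R − A(h/2)| = 7.932e-02; gap |A(h/2) − A(h)| = 7.932e-02.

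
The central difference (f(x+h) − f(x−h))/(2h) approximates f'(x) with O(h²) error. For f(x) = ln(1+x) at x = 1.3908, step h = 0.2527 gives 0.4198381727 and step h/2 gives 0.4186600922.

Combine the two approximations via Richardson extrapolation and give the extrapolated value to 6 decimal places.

0.418267

Method order is 2; weight 2^2 = 4.
A(h/2) − A(h) = 0.4186600922 − 0.4198381727 = -0.0011780805
Divide by 2^2 − 1 = 3: (-0.0011780805)/3 = -0.0003926935
R = A(h/2) + (A(h/2) − A(h))/3 = 0.4186600922 − 0.0003926935 = 0.4182673987
Correction |R − A(h/2)| = 3.927e-04; gap |A(h/2) − A(h)| = 1.178e-03.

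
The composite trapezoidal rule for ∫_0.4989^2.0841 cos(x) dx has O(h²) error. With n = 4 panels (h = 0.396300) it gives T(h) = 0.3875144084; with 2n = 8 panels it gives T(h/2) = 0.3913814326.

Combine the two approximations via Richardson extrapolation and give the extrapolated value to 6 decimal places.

0.392670

The method has order 2: 2^2 = 4.
4*0.3913814326 = 1.5655257304; subtract 0.3875144084 → 1.1780113220
(4*0.3913814326 − 0.3875144084)/(4 − 1) = 0.3926704407
Shift from A(h/2): +0.0012890081.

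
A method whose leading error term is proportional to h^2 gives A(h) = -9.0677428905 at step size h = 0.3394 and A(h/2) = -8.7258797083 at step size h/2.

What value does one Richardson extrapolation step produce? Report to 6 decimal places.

Error is O(h^2); halving h shrinks it by 2^2 = 4.
Top: 4(-8.7258797083) − (-9.0677428905) = -25.8357759427
R = (-25.8357759427)/3 = -8.6119253142
Gap between inputs: 3.419e-01; correction applied: +0.1139543941.

-8.611925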